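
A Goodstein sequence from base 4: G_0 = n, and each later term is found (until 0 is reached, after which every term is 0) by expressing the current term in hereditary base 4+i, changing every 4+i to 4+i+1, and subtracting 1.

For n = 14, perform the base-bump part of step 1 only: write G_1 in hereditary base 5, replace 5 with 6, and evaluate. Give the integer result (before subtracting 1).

step 0: 14 = 3·4 + 2; sub 5 for 4: 3·5 + 2; = 17; G_1 = 17−1 = 16
step 1: 16 = 3·5 + 1; sub 6 for 5: 3·6 + 1; = 19; G_2 = 19−1 = 18

19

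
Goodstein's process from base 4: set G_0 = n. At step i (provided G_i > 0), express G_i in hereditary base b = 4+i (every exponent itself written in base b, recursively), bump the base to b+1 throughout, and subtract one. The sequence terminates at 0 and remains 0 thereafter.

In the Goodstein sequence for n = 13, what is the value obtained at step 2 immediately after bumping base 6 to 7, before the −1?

13 —HB4→ 3·4 + 1 —bump→ 3·5 + 1 = 16 —(−1)→ 15
15 —HB5→ 3·5 —bump→ 3·6 = 18 —(−1)→ 17
17 —HB6→ 2·6 + 5 —bump→ 2·7 + 5 = 19 —(−1)→ 18

19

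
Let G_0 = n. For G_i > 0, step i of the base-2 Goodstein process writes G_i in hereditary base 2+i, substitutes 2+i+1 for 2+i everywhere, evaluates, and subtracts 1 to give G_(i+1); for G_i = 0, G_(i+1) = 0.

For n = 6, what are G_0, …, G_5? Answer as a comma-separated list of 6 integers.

6, 29, 257, 3125, 46655, 98039

[0] 6 ≡ 2^2 + 2 (base 2). Lift 3: 30. −1: 29.
[1] 29 ≡ 3^3 + 2 (base 3). Lift 4: 258. −1: 257.
[2] 257 ≡ 4^4 + 1 (base 4). Lift 5: 3126. −1: 3125.
[3] 3125 ≡ 5^5 (base 5). Lift 6: 46656. −1: 46655.
[4] 46655 ≡ 5·6^5 + 5·6^4 + 5·6^3 + 5·6^2 + 5·6 + 5 (base 6). Lift 7: 98040. −1: 98039.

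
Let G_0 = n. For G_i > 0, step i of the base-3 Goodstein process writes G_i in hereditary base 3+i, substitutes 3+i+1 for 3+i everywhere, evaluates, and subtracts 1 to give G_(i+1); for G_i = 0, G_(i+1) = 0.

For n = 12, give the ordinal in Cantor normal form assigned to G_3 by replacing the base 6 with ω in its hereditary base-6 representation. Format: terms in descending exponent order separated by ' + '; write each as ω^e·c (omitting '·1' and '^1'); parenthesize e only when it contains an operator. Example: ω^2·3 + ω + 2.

step 0: 12 = 3^2 + 3; sub 4 for 3: 4^2 + 4; = 20; G_1 = 20−1 = 19
step 1: 19 = 4^2 + 3; sub 5 for 4: 5^2 + 3; = 28; G_2 = 28−1 = 27
step 2: 27 = 5^2 + 2; sub 6 for 5: 6^2 + 2; = 38; G_3 = 38−1 = 37
step 3: 37 = 6^2 + 1; sub 7 for 6: 7^2 + 1; = 50; G_4 = 50−1 = 49

ω^2 + 1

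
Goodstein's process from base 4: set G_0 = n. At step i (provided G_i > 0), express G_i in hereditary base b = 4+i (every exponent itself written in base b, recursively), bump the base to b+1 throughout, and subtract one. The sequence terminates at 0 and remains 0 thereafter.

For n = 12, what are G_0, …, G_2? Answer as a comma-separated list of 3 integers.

[0] 12 ≡ 3·4 (base 4). Lift 5: 15. −1: 14.
[1] 14 ≡ 2·5 + 4 (base 5). Lift 6: 16. −1: 15.

12, 14, 15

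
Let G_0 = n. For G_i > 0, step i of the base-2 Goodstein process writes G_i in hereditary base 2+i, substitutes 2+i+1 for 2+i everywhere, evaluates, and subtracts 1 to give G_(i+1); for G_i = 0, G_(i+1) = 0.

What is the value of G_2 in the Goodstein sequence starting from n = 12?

1065

i=0: 12 = 2^(2 + 1) + 2^2 (b=2); 2→3: 3^(3 + 1) + 3^3 = 108; 108−1 = 107
i=1: 107 = 3^(3 + 1) + 2·3^2 + 2·3 + 2 (b=3); 3→4: 4^(4 + 1) + 2·4^2 + 2·4 + 2 = 1066; 1066−1 = 1065
i=2: 1065 = 4^(4 + 1) + 2·4^2 + 2·4 + 1 (b=4); 4→5: 5^(5 + 1) + 2·5^2 + 2·5 + 1 = 15686; 15686−1 = 15685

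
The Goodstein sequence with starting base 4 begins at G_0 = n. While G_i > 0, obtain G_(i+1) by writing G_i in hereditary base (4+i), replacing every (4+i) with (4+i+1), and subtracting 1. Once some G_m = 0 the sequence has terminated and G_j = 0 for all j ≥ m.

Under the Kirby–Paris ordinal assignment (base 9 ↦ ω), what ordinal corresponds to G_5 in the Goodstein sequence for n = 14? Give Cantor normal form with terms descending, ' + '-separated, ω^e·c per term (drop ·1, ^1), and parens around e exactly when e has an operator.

ω·2 + 4

14 —HB4→ 3·4 + 2 —bump→ 3·5 + 2 = 17 —(−1)→ 16
16 —HB5→ 3·5 + 1 —bump→ 3·6 + 1 = 19 —(−1)→ 18
18 —HB6→ 3·6 —bump→ 3·7 = 21 —(−1)→ 20
20 —HB7→ 2·7 + 6 —bump→ 2·8 + 6 = 22 —(−1)→ 21
21 —HB8→ 2·8 + 5 —bump→ 2·9 + 5 = 23 —(−1)→ 22
22 —HB9→ 2·9 + 4 —bump→ 2·10 + 4 = 24 —(−1)→ 23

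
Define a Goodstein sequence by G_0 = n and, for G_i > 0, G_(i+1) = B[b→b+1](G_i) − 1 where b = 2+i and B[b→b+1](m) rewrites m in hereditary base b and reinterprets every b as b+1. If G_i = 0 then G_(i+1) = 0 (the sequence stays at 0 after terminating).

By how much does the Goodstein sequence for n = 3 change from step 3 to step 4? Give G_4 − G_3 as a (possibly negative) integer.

G_0 = 3. HB_2(3) = 2 + 1. Bump = 4. G_1 = 3.
G_1 = 3. HB_3(3) = 3. Bump = 4. G_2 = 3.
G_2 = 3. HB_4(3) = 3. Bump = 3. G_3 = 2.
G_3 = 2. HB_5(2) = 2. Bump = 2. G_4 = 1.

-1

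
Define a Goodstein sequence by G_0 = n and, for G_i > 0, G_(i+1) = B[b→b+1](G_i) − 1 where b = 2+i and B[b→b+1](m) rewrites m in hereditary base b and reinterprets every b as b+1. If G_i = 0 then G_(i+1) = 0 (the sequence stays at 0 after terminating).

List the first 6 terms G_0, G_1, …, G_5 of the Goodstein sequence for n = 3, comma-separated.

base 2: 3 = 2 + 1; at 3: 3 + 1 = 4; next = 3
base 3: 3 = 3; at 4: 4 = 4; next = 3
base 4: 3 = 3; at 5: 3 = 3; next = 2
base 5: 2 = 2; at 6: 2 = 2; next = 1
base 6: 1 = 1; at 7: 1 = 1; next = 0

3, 3, 3, 2, 1, 0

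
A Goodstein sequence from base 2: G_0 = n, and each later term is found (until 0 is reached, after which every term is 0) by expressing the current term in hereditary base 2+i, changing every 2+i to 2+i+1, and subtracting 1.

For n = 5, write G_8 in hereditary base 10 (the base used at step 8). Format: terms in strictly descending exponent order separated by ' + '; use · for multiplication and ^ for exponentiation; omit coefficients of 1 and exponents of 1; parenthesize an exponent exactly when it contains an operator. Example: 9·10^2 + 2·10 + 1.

(0) 5|_2 = 2^2 + 1 ↦ 3^3 + 1|_3 = 28 ⇒ 27
(1) 27|_3 = 3^3 ↦ 4^4|_4 = 256 ⇒ 255
(2) 255|_4 = 3·4^3 + 3·4^2 + 3·4 + 3 ↦ 3·5^3 + 3·5^2 + 3·5 + 3|_5 = 468 ⇒ 467
(3) 467|_5 = 3·5^3 + 3·5^2 + 3·5 + 2 ↦ 3·6^3 + 3·6^2 + 3·6 + 2|_6 = 776 ⇒ 775
(4) 775|_6 = 3·6^3 + 3·6^2 + 3·6 + 1 ↦ 3·7^3 + 3·7^2 + 3·7 + 1|_7 = 1198 ⇒ 1197
(5) 1197|_7 = 3·7^3 + 3·7^2 + 3·7 ↦ 3·8^3 + 3·8^2 + 3·8|_8 = 1752 ⇒ 1751
(6) 1751|_8 = 3·8^3 + 3·8^2 + 2·8 + 7 ↦ 3·9^3 + 3·9^2 + 2·9 + 7|_9 = 2455 ⇒ 2454
(7) 2454|_9 = 3·9^3 + 3·9^2 + 2·9 + 6 ↦ 3·10^3 + 3·10^2 + 2·10 + 6|_10 = 3326 ⇒ 3325
(8) 3325|_10 = 3·10^3 + 3·10^2 + 2·10 + 5 ↦ 3·11^3 + 3·11^2 + 2·11 + 5|_11 = 4383 ⇒ 4382

3·10^3 + 3·10^2 + 2·10 + 5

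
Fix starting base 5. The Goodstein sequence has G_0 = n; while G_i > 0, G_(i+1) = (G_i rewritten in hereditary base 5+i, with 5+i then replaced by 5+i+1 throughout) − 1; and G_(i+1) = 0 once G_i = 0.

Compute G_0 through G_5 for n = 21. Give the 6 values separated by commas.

21, 24, 27, 29, 31, 33

i=0: 21 = 4·5 + 1 (b=5); 5→6: 4·6 + 1 = 25; 25−1 = 24
i=1: 24 = 4·6 (b=6); 6→7: 4·7 = 28; 28−1 = 27
i=2: 27 = 3·7 + 6 (b=7); 7→8: 3·8 + 6 = 30; 30−1 = 29
i=3: 29 = 3·8 + 5 (b=8); 8→9: 3·9 + 5 = 32; 32−1 = 31
i=4: 31 = 3·9 + 4 (b=9); 9→10: 3·10 + 4 = 34; 34−1 = 33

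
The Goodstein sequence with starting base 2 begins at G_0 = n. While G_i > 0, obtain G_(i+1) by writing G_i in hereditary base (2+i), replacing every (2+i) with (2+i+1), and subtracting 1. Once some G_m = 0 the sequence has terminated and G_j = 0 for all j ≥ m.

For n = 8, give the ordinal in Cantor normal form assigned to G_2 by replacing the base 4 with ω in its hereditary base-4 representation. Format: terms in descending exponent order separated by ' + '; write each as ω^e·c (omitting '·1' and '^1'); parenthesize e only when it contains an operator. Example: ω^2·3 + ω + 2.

ω^ω·2 + ω^2·2 + ω·2 + 1

G_0=8  [base 2] 2^(2 + 1)  →[2↦3]→  3^(3 + 1) = 81  −1 ⇒ G_1=80
G_1=80  [base 3] 2·3^3 + 2·3^2 + 2·3 + 2  →[3↦4]→  2·4^4 + 2·4^2 + 2·4 + 2 = 554  −1 ⇒ G_2=553
G_2=553  [base 4] 2·4^4 + 2·4^2 + 2·4 + 1  →[4↦5]→  2·5^5 + 2·5^2 + 2·5 + 1 = 6311  −1 ⇒ G_3=6310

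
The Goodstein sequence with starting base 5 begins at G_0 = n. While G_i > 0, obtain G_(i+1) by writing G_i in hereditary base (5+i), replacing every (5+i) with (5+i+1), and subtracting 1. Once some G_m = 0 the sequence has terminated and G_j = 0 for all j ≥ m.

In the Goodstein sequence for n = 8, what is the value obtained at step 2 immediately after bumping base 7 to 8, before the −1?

8 —HB5→ 5 + 3 —bump→ 6 + 3 = 9 —(−1)→ 8
8 —HB6→ 6 + 2 —bump→ 7 + 2 = 9 —(−1)→ 8
8 —HB7→ 7 + 1 —bump→ 8 + 1 = 9 —(−1)→ 8

9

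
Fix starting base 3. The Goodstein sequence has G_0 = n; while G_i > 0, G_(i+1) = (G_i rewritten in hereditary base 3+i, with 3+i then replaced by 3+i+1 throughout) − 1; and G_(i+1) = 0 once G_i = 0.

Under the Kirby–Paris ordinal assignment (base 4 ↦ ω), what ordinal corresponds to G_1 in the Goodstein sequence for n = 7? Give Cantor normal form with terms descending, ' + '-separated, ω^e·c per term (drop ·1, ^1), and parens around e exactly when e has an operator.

ω·2

7 —HB3→ 2·3 + 1 —bump→ 2·4 + 1 = 9 —(−1)→ 8
8 —HB4→ 2·4 —bump→ 2·5 = 10 —(−1)→ 9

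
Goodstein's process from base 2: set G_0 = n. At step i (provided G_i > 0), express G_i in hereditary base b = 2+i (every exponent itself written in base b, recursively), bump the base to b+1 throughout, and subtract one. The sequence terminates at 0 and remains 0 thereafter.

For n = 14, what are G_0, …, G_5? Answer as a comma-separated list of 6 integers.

14, 110, 1281, 18750, 326591, 5862840

[0] 14 ≡ 2^(2 + 1) + 2^2 + 2 (base 2). Lift 3: 111. −1: 110.
[1] 110 ≡ 3^(3 + 1) + 3^3 + 2 (base 3). Lift 4: 1282. −1: 1281.
[2] 1281 ≡ 4^(4 + 1) + 4^4 + 1 (base 4). Lift 5: 18751. −1: 18750.
[3] 18750 ≡ 5^(5 + 1) + 5^5 (base 5). Lift 6: 326592. −1: 326591.
[4] 326591 ≡ 6^(6 + 1) + 5·6^5 + 5·6^4 + 5·6^3 + 5·6^2 + 5·6 + 5 (base 6). Lift 7: 5862841. −1: 5862840.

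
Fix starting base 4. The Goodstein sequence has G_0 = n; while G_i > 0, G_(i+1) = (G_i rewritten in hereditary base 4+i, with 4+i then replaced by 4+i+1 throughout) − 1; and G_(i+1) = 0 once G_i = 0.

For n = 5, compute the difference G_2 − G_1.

i=0: 5 = 4 + 1 (b=4); 4→5: 5 + 1 = 6; 6−1 = 5
i=1: 5 = 5 (b=5); 5→6: 6 = 6; 6−1 = 5

0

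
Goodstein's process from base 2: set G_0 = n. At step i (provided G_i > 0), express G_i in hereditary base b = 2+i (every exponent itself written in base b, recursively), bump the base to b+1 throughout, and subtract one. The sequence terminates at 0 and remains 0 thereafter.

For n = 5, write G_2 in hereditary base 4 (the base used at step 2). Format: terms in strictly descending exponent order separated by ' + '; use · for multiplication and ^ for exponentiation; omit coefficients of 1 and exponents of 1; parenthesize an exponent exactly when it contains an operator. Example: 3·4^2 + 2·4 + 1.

G_0 = 5. HB_2(5) = 2^2 + 1. Bump = 28. G_1 = 27.
G_1 = 27. HB_3(27) = 3^3. Bump = 256. G_2 = 255.
G_2 = 255. HB_4(255) = 3·4^3 + 3·4^2 + 3·4 + 3. Bump = 468. G_3 = 467.

3·4^3 + 3·4^2 + 3·4 + 3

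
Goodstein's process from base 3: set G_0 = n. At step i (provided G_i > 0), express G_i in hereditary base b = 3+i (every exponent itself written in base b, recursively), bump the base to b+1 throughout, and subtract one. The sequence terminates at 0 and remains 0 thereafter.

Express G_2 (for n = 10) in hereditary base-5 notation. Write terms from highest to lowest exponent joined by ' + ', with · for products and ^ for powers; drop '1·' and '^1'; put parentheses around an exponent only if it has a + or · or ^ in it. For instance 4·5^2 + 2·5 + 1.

4·5 + 4

G_0 = 10. HB_3(10) = 3^2 + 1. Bump = 17. G_1 = 16.
G_1 = 16. HB_4(16) = 4^2. Bump = 25. G_2 = 24.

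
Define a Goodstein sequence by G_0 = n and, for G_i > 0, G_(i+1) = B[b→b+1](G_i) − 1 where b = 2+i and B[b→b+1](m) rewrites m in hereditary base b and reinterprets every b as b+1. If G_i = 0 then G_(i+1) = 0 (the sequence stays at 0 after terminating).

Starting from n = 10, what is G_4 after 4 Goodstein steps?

G_0=10  [base 2] 2^(2 + 1) + 2  →[2↦3]→  3^(3 + 1) + 3 = 84  −1 ⇒ G_1=83
G_1=83  [base 3] 3^(3 + 1) + 2  →[3↦4]→  4^(4 + 1) + 2 = 1026  −1 ⇒ G_2=1025
G_2=1025  [base 4] 4^(4 + 1) + 1  →[4↦5]→  5^(5 + 1) + 1 = 15626  −1 ⇒ G_3=15625
G_3=15625  [base 5] 5^(5 + 1)  →[5↦6]→  6^(6 + 1) = 279936  −1 ⇒ G_4=279935

279935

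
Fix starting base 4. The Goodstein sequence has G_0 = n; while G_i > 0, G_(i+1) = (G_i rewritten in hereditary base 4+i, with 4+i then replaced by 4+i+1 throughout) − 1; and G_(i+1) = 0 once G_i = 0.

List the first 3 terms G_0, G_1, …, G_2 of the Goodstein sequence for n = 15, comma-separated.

G_0 = 15. HB_4(15) = 3·4 + 3. Bump = 18. G_1 = 17.
G_1 = 17. HB_5(17) = 3·5 + 2. Bump = 20. G_2 = 19.

15, 17, 19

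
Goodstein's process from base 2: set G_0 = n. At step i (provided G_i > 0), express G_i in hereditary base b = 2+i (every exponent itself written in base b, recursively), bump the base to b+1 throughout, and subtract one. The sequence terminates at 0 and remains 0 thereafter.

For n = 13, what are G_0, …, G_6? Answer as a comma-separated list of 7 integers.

13, 108, 1279, 16092, 280711, 5765998, 134219479

G_0 = 13. HB_2(13) = 2^(2 + 1) + 2^2 + 1. Bump = 109. G_1 = 108.
G_1 = 108. HB_3(108) = 3^(3 + 1) + 3^3. Bump = 1280. G_2 = 1279.
G_2 = 1279. HB_4(1279) = 4^(4 + 1) + 3·4^3 + 3·4^2 + 3·4 + 3. Bump = 16093. G_3 = 16092.
G_3 = 16092. HB_5(16092) = 5^(5 + 1) + 3·5^3 + 3·5^2 + 3·5 + 2. Bump = 280712. G_4 = 280711.
G_4 = 280711. HB_6(280711) = 6^(6 + 1) + 3·6^3 + 3·6^2 + 3·6 + 1. Bump = 5765999. G_5 = 5765998.
G_5 = 5765998. HB_7(5765998) = 7^(7 + 1) + 3·7^3 + 3·7^2 + 3·7. Bump = 134219480. G_6 = 134219479.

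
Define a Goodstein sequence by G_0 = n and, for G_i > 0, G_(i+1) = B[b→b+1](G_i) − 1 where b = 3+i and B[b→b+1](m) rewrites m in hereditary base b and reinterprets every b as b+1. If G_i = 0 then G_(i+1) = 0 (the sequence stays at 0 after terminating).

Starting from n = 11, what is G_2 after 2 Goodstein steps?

(0) 11|_3 = 3^2 + 2 ↦ 4^2 + 2|_4 = 18 ⇒ 17
(1) 17|_4 = 4^2 + 1 ↦ 5^2 + 1|_5 = 26 ⇒ 25
(2) 25|_5 = 5^2 ↦ 6^2|_6 = 36 ⇒ 35

25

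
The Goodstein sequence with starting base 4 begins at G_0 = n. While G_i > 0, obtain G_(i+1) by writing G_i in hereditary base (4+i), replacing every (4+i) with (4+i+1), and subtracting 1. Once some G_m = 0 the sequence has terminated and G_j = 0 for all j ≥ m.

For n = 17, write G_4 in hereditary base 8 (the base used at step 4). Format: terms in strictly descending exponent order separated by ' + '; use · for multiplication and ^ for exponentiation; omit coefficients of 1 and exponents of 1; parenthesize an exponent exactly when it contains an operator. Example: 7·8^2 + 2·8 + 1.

5·8 + 3

17 —HB4→ 4^2 + 1 —bump→ 5^2 + 1 = 26 —(−1)→ 25
25 —HB5→ 5^2 —bump→ 6^2 = 36 —(−1)→ 35
35 —HB6→ 5·6 + 5 —bump→ 5·7 + 5 = 40 —(−1)→ 39
39 —HB7→ 5·7 + 4 —bump→ 5·8 + 4 = 44 —(−1)→ 43
43 —HB8→ 5·8 + 3 —bump→ 5·9 + 3 = 48 —(−1)→ 47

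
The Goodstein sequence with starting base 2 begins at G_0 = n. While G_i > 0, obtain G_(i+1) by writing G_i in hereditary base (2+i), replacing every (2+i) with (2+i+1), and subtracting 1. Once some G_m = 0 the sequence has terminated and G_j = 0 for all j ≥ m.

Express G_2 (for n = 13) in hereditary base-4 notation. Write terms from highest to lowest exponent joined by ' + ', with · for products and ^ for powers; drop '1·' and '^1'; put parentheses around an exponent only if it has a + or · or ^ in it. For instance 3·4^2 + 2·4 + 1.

step 0: 13 = 2^(2 + 1) + 2^2 + 1; sub 3 for 2: 3^(3 + 1) + 3^3 + 1; = 109; G_1 = 109−1 = 108
step 1: 108 = 3^(3 + 1) + 3^3; sub 4 for 3: 4^(4 + 1) + 4^4; = 1280; G_2 = 1280−1 = 1279
step 2: 1279 = 4^(4 + 1) + 3·4^3 + 3·4^2 + 3·4 + 3; sub 5 for 4: 5^(5 + 1) + 3·5^3 + 3·5^2 + 3·5 + 3; = 16093; G_3 = 16093−1 = 16092

4^(4 + 1) + 3·4^3 + 3·4^2 + 3·4 + 3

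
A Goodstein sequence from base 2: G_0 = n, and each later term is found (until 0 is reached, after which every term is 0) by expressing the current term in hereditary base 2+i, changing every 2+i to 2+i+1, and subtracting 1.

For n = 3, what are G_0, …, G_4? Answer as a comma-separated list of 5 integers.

base 2: 3 = 2 + 1; at 3: 3 + 1 = 4; next = 3
base 3: 3 = 3; at 4: 4 = 4; next = 3
base 4: 3 = 3; at 5: 3 = 3; next = 2
base 5: 2 = 2; at 6: 2 = 2; next = 1

3, 3, 3, 2, 1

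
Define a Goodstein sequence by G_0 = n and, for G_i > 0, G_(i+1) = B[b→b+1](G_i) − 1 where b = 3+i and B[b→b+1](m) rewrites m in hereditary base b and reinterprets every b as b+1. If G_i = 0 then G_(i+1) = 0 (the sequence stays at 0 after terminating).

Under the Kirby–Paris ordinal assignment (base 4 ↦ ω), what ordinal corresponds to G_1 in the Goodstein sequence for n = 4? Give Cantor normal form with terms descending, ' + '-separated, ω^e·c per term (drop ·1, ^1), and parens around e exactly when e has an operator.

ω

base 3: 4 = 3 + 1; at 4: 4 + 1 = 5; next = 4
base 4: 4 = 4; at 5: 5 = 5; next = 4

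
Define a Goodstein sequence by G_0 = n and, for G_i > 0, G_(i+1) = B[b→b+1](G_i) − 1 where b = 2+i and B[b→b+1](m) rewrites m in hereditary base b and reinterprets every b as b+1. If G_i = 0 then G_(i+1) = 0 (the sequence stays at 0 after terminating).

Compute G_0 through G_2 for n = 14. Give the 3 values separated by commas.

G_0 = 14. HB_2(14) = 2^(2 + 1) + 2^2 + 2. Bump = 111. G_1 = 110.
G_1 = 110. HB_3(110) = 3^(3 + 1) + 3^3 + 2. Bump = 1282. G_2 = 1281.

14, 110, 1281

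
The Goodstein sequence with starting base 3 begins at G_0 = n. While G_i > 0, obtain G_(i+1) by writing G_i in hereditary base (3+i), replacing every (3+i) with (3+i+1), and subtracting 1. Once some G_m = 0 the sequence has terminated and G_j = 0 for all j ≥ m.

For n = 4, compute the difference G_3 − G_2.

-1

step 0: 4 = 3 + 1; sub 4 for 3: 4 + 1; = 5; G_1 = 5−1 = 4
step 1: 4 = 4; sub 5 for 4: 5; = 5; G_2 = 5−1 = 4
step 2: 4 = 4; sub 6 for 5: 4; = 4; G_3 = 4−1 = 3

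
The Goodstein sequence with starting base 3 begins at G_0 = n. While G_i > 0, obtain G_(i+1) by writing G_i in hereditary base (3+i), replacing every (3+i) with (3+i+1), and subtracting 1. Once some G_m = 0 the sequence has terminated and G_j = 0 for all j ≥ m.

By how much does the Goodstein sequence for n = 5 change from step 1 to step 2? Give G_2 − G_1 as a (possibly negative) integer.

base 3: 5 = 3 + 2; at 4: 4 + 2 = 6; next = 5
base 4: 5 = 4 + 1; at 5: 5 + 1 = 6; next = 5

0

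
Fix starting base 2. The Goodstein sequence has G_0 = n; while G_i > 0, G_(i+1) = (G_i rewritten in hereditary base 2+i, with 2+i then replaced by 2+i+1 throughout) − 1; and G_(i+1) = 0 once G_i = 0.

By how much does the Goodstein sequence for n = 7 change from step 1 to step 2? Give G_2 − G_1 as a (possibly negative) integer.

base 2: 7 = 2^2 + 2 + 1; at 3: 3^3 + 3 + 1 = 31; next = 30
base 3: 30 = 3^3 + 3; at 4: 4^4 + 4 = 260; next = 259

229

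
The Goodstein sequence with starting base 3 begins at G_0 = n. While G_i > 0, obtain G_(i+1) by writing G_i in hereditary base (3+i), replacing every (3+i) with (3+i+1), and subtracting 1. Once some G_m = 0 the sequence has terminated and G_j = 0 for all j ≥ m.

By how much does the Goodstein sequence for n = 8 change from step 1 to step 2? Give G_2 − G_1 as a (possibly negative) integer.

1

G_0 = 8. HB_3(8) = 2·3 + 2. Bump = 10. G_1 = 9.
G_1 = 9. HB_4(9) = 2·4 + 1. Bump = 11. G_2 = 10.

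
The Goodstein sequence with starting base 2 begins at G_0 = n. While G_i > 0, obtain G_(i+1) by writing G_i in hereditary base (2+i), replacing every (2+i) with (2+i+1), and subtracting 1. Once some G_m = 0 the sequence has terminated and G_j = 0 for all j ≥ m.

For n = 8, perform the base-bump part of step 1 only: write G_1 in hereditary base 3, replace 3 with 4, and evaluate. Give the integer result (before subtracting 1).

554

[0] 8 ≡ 2^(2 + 1) (base 2). Lift 3: 81. −1: 80.
[1] 80 ≡ 2·3^3 + 2·3^2 + 2·3 + 2 (base 3). Lift 4: 554. −1: 553.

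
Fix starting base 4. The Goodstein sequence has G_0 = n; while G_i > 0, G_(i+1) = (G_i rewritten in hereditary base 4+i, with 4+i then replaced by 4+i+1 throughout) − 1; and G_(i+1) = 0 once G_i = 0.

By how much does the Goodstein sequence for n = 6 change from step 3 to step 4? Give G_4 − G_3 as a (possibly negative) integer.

6 —HB4→ 4 + 2 —bump→ 5 + 2 = 7 —(−1)→ 6
6 —HB5→ 5 + 1 —bump→ 6 + 1 = 7 —(−1)→ 6
6 —HB6→ 6 —bump→ 7 = 7 —(−1)→ 6
6 —HB7→ 6 —bump→ 6 = 6 —(−1)→ 5

-1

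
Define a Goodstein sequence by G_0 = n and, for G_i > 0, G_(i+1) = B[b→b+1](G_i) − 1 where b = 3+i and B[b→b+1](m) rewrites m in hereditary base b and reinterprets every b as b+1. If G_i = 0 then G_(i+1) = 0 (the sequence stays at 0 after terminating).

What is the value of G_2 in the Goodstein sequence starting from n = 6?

i=0: 6 = 2·3 (b=3); 3→4: 2·4 = 8; 8−1 = 7
i=1: 7 = 4 + 3 (b=4); 4→5: 5 + 3 = 8; 8−1 = 7

7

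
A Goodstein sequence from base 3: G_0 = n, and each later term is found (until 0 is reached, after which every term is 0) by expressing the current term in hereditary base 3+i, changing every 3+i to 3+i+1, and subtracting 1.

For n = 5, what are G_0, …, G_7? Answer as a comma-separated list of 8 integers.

step 0: 5 = 3 + 2; sub 4 for 3: 4 + 2; = 6; G_1 = 6−1 = 5
step 1: 5 = 4 + 1; sub 5 for 4: 5 + 1; = 6; G_2 = 6−1 = 5
step 2: 5 = 5; sub 6 for 5: 6; = 6; G_3 = 6−1 = 5
step 3: 5 = 5; sub 7 for 6: 5; = 5; G_4 = 5−1 = 4
step 4: 4 = 4; sub 8 for 7: 4; = 4; G_5 = 4−1 = 3
step 5: 3 = 3; sub 9 for 8: 3; = 3; G_6 = 3−1 = 2
step 6: 2 = 2; sub 10 for 9: 2; = 2; G_7 = 2−1 = 1

5, 5, 5, 5, 4, 3, 2, 1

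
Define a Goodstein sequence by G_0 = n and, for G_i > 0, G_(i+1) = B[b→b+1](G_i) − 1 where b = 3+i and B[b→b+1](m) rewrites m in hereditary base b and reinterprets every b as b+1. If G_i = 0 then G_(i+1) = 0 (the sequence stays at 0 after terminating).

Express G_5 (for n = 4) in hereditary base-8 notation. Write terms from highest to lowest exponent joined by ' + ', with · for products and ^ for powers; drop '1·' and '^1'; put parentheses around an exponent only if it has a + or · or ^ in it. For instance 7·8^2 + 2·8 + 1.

step 0: 4 = 3 + 1; sub 4 for 3: 4 + 1; = 5; G_1 = 5−1 = 4
step 1: 4 = 4; sub 5 for 4: 5; = 5; G_2 = 5−1 = 4
step 2: 4 = 4; sub 6 for 5: 4; = 4; G_3 = 4−1 = 3
step 3: 3 = 3; sub 7 for 6: 3; = 3; G_4 = 3−1 = 2
step 4: 2 = 2; sub 8 for 7: 2; = 2; G_5 = 2−1 = 1
step 5: 1 = 1; sub 9 for 8: 1; = 1; G_6 = 1−1 = 0

1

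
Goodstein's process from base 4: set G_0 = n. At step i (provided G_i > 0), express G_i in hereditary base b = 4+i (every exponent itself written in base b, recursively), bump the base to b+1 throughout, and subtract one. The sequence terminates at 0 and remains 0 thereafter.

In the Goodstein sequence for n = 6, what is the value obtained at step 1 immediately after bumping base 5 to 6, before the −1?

6 —HB4→ 4 + 2 —bump→ 5 + 2 = 7 —(−1)→ 6
6 —HB5→ 5 + 1 —bump→ 6 + 1 = 7 —(−1)→ 6

7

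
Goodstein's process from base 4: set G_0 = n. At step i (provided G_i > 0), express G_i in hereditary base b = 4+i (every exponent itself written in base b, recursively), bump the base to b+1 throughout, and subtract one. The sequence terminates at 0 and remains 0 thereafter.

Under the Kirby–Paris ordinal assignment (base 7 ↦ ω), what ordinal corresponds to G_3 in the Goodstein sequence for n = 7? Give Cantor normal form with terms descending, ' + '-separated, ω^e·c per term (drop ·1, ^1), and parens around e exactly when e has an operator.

ω

i=0: 7 = 4 + 3 (b=4); 4→5: 5 + 3 = 8; 8−1 = 7
i=1: 7 = 5 + 2 (b=5); 5→6: 6 + 2 = 8; 8−1 = 7
i=2: 7 = 6 + 1 (b=6); 6→7: 7 + 1 = 8; 8−1 = 7
i=3: 7 = 7 (b=7); 7→8: 8 = 8; 8−1 = 7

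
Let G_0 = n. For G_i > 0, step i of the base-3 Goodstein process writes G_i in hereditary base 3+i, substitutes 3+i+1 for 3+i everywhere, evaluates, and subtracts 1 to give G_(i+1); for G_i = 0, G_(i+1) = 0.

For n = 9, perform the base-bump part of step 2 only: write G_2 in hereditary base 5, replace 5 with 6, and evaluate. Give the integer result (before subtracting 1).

20

step 0: 9 = 3^2; sub 4 for 3: 4^2; = 16; G_1 = 16−1 = 15
step 1: 15 = 3·4 + 3; sub 5 for 4: 3·5 + 3; = 18; G_2 = 18−1 = 17
step 2: 17 = 3·5 + 2; sub 6 for 5: 3·6 + 2; = 20; G_3 = 20−1 = 19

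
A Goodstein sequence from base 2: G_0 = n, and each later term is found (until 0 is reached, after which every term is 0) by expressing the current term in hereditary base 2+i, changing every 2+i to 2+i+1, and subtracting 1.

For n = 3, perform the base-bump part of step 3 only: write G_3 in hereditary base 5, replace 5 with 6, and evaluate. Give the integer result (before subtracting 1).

[0] 3 ≡ 2 + 1 (base 2). Lift 3: 4. −1: 3.
[1] 3 ≡ 3 (base 3). Lift 4: 4. −1: 3.
[2] 3 ≡ 3 (base 4). Lift 5: 3. −1: 2.
[3] 2 ≡ 2 (base 5). Lift 6: 2. −1: 1.

2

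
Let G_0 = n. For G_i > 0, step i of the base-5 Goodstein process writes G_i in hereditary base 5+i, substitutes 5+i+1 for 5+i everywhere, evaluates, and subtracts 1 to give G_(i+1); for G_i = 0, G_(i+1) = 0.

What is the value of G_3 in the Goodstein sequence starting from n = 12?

15

step 0: 12 = 2·5 + 2; sub 6 for 5: 2·6 + 2; = 14; G_1 = 14−1 = 13
step 1: 13 = 2·6 + 1; sub 7 for 6: 2·7 + 1; = 15; G_2 = 15−1 = 14
step 2: 14 = 2·7; sub 8 for 7: 2·8; = 16; G_3 = 16−1 = 15
step 3: 15 = 8 + 7; sub 9 for 8: 9 + 7; = 16; G_4 = 16−1 = 15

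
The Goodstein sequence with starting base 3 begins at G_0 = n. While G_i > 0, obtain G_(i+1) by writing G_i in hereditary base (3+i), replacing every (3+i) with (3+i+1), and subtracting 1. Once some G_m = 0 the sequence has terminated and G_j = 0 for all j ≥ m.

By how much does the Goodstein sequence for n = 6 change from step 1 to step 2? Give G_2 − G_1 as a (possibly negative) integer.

0

[0] 6 ≡ 2·3 (base 3). Lift 4: 8. −1: 7.
[1] 7 ≡ 4 + 3 (base 4). Lift 5: 8. −1: 7.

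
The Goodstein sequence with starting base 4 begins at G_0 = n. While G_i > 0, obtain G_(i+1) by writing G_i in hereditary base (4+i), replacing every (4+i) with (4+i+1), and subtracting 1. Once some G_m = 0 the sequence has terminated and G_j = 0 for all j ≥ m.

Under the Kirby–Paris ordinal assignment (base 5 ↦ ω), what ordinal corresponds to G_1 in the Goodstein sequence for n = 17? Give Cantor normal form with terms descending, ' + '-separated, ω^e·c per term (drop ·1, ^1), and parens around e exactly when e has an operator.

ω^2

G_0 = 17. HB_4(17) = 4^2 + 1. Bump = 26. G_1 = 25.
G_1 = 25. HB_5(25) = 5^2. Bump = 36. G_2 = 35.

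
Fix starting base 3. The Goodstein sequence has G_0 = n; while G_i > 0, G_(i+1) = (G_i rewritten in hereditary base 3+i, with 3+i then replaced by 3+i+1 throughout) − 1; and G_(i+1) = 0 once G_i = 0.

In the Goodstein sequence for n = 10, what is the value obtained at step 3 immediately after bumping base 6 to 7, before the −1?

31

G_0=10  [base 3] 3^2 + 1  →[3↦4]→  4^2 + 1 = 17  −1 ⇒ G_1=16
G_1=16  [base 4] 4^2  →[4↦5]→  5^2 = 25  −1 ⇒ G_2=24
G_2=24  [base 5] 4·5 + 4  →[5↦6]→  4·6 + 4 = 28  −1 ⇒ G_3=27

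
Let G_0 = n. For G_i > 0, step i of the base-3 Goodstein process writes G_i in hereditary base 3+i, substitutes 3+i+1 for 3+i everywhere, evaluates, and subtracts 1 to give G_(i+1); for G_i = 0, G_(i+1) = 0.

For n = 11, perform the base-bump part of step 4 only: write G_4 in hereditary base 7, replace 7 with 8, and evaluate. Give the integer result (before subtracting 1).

G_0 = 11. HB_3(11) = 3^2 + 2. Bump = 18. G_1 = 17.
G_1 = 17. HB_4(17) = 4^2 + 1. Bump = 26. G_2 = 25.
G_2 = 25. HB_5(25) = 5^2. Bump = 36. G_3 = 35.
G_3 = 35. HB_6(35) = 5·6 + 5. Bump = 40. G_4 = 39.

44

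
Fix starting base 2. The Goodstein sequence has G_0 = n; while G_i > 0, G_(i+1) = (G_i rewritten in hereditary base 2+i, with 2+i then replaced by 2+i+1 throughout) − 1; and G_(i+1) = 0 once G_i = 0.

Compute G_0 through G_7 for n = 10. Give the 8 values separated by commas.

base 2: 10 = 2^(2 + 1) + 2; at 3: 3^(3 + 1) + 3 = 84; next = 83
base 3: 83 = 3^(3 + 1) + 2; at 4: 4^(4 + 1) + 2 = 1026; next = 1025
base 4: 1025 = 4^(4 + 1) + 1; at 5: 5^(5 + 1) + 1 = 15626; next = 15625
base 5: 15625 = 5^(5 + 1); at 6: 6^(6 + 1) = 279936; next = 279935
base 6: 279935 = 5·6^6 + 5·6^5 + 5·6^4 + 5·6^3 + 5·6^2 + 5·6 + 5; at 7: 5·7^7 + 5·7^5 + 5·7^4 + 5·7^3 + 5·7^2 + 5·7 + 5 = 4215755; next = 4215754
base 7: 4215754 = 5·7^7 + 5·7^5 + 5·7^4 + 5·7^3 + 5·7^2 + 5·7 + 4; at 8: 5·8^8 + 5·8^5 + 5·8^4 + 5·8^3 + 5·8^2 + 5·8 + 4 = 84073324; next = 84073323
base 8: 84073323 = 5·8^8 + 5·8^5 + 5·8^4 + 5·8^3 + 5·8^2 + 5·8 + 3; at 9: 5·9^9 + 5·9^5 + 5·9^4 + 5·9^3 + 5·9^2 + 5·9 + 3 = 1937434593; next = 1937434592

10, 83, 1025, 15625, 279935, 4215754, 84073323, 1937434592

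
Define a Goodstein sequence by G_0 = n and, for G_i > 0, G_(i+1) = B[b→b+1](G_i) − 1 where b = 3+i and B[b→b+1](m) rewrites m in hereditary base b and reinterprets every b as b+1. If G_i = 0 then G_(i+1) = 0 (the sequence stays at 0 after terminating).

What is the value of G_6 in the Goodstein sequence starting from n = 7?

step 0: 7 = 2·3 + 1; sub 4 for 3: 2·4 + 1; = 9; G_1 = 9−1 = 8
step 1: 8 = 2·4; sub 5 for 4: 2·5; = 10; G_2 = 10−1 = 9
step 2: 9 = 5 + 4; sub 6 for 5: 6 + 4; = 10; G_3 = 10−1 = 9
step 3: 9 = 6 + 3; sub 7 for 6: 7 + 3; = 10; G_4 = 10−1 = 9
step 4: 9 = 7 + 2; sub 8 for 7: 8 + 2; = 10; G_5 = 10−1 = 9
step 5: 9 = 8 + 1; sub 9 for 8: 9 + 1; = 10; G_6 = 10−1 = 9
step 6: 9 = 9; sub 10 for 9: 10; = 10; G_7 = 10−1 = 9

9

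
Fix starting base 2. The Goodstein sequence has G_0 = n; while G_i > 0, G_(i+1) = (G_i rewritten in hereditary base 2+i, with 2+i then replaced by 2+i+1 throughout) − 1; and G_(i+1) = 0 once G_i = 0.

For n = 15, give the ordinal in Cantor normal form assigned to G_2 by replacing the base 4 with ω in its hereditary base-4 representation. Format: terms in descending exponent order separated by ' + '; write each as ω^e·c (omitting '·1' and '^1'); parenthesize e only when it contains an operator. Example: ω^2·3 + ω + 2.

i=0: 15 = 2^(2 + 1) + 2^2 + 2 + 1 (b=2); 2→3: 3^(3 + 1) + 3^3 + 3 + 1 = 112; 112−1 = 111
i=1: 111 = 3^(3 + 1) + 3^3 + 3 (b=3); 3→4: 4^(4 + 1) + 4^4 + 4 = 1284; 1284−1 = 1283
i=2: 1283 = 4^(4 + 1) + 4^4 + 3 (b=4); 4→5: 5^(5 + 1) + 5^5 + 3 = 18753; 18753−1 = 18752

ω^(ω + 1) + ω^ω + 3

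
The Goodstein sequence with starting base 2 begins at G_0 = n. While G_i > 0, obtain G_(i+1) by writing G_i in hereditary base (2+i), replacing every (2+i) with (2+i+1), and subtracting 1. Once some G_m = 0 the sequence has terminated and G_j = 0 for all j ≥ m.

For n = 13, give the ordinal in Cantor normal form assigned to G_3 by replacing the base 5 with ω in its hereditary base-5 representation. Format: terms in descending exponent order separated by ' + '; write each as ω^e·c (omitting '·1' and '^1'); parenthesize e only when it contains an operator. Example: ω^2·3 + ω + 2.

base 2: 13 = 2^(2 + 1) + 2^2 + 1; at 3: 3^(3 + 1) + 3^3 + 1 = 109; next = 108
base 3: 108 = 3^(3 + 1) + 3^3; at 4: 4^(4 + 1) + 4^4 = 1280; next = 1279
base 4: 1279 = 4^(4 + 1) + 3·4^3 + 3·4^2 + 3·4 + 3; at 5: 5^(5 + 1) + 3·5^3 + 3·5^2 + 3·5 + 3 = 16093; next = 16092
base 5: 16092 = 5^(5 + 1) + 3·5^3 + 3·5^2 + 3·5 + 2; at 6: 6^(6 + 1) + 3·6^3 + 3·6^2 + 3·6 + 2 = 280712; next = 280711

ω^(ω + 1) + ω^3·3 + ω^2·3 + ω·3 + 2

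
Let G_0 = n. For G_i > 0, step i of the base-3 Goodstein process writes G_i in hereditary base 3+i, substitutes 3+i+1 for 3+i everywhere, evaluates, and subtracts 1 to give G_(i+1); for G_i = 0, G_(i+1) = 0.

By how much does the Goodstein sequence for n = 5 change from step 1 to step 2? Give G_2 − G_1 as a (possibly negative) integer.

(0) 5|_3 = 3 + 2 ↦ 4 + 2|_4 = 6 ⇒ 5
(1) 5|_4 = 4 + 1 ↦ 5 + 1|_5 = 6 ⇒ 5

0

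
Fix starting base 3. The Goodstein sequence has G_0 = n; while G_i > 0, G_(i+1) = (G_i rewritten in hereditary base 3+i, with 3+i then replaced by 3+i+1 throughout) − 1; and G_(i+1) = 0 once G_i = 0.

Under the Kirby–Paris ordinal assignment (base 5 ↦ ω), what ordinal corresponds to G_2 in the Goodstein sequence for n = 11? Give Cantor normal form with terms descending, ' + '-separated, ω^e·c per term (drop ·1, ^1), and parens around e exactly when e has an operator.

ω^2

i=0: 11 = 3^2 + 2 (b=3); 3→4: 4^2 + 2 = 18; 18−1 = 17
i=1: 17 = 4^2 + 1 (b=4); 4→5: 5^2 + 1 = 26; 26−1 = 25
i=2: 25 = 5^2 (b=5); 5→6: 6^2 = 36; 36−1 = 35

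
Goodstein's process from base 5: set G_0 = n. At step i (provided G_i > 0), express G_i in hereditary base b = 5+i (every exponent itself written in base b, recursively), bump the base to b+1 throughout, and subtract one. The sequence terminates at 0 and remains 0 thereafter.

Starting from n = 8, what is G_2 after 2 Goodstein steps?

8

(0) 8|_5 = 5 + 3 ↦ 6 + 3|_6 = 9 ⇒ 8
(1) 8|_6 = 6 + 2 ↦ 7 + 2|_7 = 9 ⇒ 8
(2) 8|_7 = 7 + 1 ↦ 8 + 1|_8 = 9 ⇒ 8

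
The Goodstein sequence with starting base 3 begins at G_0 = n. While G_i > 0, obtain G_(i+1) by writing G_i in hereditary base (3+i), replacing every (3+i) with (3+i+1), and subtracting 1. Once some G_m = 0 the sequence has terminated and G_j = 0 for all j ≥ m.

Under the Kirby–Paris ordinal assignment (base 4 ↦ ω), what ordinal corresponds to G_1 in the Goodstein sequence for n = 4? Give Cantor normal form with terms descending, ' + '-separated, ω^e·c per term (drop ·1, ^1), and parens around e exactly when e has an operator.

ω

4 —HB3→ 3 + 1 —bump→ 4 + 1 = 5 —(−1)→ 4
4 —HB4→ 4 —bump→ 5 = 5 —(−1)→ 4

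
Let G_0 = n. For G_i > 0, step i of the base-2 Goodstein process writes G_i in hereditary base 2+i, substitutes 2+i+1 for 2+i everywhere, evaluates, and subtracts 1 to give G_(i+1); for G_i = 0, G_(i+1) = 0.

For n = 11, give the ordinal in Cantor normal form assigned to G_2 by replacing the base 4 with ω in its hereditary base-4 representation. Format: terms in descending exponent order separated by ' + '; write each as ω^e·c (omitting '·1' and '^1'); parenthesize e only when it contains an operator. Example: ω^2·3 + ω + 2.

i=0: 11 = 2^(2 + 1) + 2 + 1 (b=2); 2→3: 3^(3 + 1) + 3 + 1 = 85; 85−1 = 84
i=1: 84 = 3^(3 + 1) + 3 (b=3); 3→4: 4^(4 + 1) + 4 = 1028; 1028−1 = 1027
i=2: 1027 = 4^(4 + 1) + 3 (b=4); 4→5: 5^(5 + 1) + 3 = 15628; 15628−1 = 15627

ω^(ω + 1) + 3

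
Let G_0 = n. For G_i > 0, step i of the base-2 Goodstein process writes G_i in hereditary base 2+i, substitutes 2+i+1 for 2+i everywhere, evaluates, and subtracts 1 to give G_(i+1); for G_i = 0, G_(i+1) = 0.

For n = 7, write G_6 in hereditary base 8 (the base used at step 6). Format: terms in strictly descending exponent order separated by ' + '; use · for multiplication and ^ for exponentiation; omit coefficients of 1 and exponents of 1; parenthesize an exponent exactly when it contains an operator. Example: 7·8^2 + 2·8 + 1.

G_0=7  [base 2] 2^2 + 2 + 1  →[2↦3]→  3^3 + 3 + 1 = 31  −1 ⇒ G_1=30
G_1=30  [base 3] 3^3 + 3  →[3↦4]→  4^4 + 4 = 260  −1 ⇒ G_2=259
G_2=259  [base 4] 4^4 + 3  →[4↦5]→  5^5 + 3 = 3128  −1 ⇒ G_3=3127
G_3=3127  [base 5] 5^5 + 2  →[5↦6]→  6^6 + 2 = 46658  −1 ⇒ G_4=46657
G_4=46657  [base 6] 6^6 + 1  →[6↦7]→  7^7 + 1 = 823544  −1 ⇒ G_5=823543
G_5=823543  [base 7] 7^7  →[7↦8]→  8^8 = 16777216  −1 ⇒ G_6=16777215
G_6=16777215  [base 8] 7·8^7 + 7·8^6 + 7·8^5 + 7·8^4 + 7·8^3 + 7·8^2 + 7·8 + 7  →[8↦9]→  7·9^7 + 7·9^6 + 7·9^5 + 7·9^4 + 7·9^3 + 7·9^2 + 7·9 + 7 = 37665880  −1 ⇒ G_7=37665879

7·8^7 + 7·8^6 + 7·8^5 + 7·8^4 + 7·8^3 + 7·8^2 + 7·8 + 7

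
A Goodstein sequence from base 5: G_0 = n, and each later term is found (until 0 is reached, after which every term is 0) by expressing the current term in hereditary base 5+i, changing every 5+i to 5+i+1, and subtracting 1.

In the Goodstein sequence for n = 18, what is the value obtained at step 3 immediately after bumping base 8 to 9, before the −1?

G_0=18  [base 5] 3·5 + 3  →[5↦6]→  3·6 + 3 = 21  −1 ⇒ G_1=20
G_1=20  [base 6] 3·6 + 2  →[6↦7]→  3·7 + 2 = 23  −1 ⇒ G_2=22
G_2=22  [base 7] 3·7 + 1  →[7↦8]→  3·8 + 1 = 25  −1 ⇒ G_3=24
G_3=24  [base 8] 3·8  →[8↦9]→  3·9 = 27  −1 ⇒ G_4=26

27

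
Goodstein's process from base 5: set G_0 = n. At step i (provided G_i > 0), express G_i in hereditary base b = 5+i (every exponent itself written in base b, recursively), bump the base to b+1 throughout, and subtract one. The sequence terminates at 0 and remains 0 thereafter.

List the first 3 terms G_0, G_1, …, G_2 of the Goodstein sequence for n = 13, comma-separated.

step 0: 13 = 2·5 + 3; sub 6 for 5: 2·6 + 3; = 15; G_1 = 15−1 = 14
step 1: 14 = 2·6 + 2; sub 7 for 6: 2·7 + 2; = 16; G_2 = 16−1 = 15

13, 14, 15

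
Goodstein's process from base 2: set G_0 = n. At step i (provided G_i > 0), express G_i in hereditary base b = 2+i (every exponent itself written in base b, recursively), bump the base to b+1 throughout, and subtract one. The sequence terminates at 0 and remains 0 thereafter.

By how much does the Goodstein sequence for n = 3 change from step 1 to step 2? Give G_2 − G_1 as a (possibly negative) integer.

0

3 —HB2→ 2 + 1 —bump→ 3 + 1 = 4 —(−1)→ 3
3 —HB3→ 3 —bump→ 4 = 4 —(−1)→ 3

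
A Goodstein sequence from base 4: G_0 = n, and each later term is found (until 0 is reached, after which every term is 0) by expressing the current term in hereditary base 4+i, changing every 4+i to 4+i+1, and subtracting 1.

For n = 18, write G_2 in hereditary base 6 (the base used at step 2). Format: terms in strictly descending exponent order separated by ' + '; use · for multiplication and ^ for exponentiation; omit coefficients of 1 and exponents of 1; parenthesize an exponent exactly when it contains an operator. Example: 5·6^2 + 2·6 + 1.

6^2

G_0 = 18. HB_4(18) = 4^2 + 2. Bump = 27. G_1 = 26.
G_1 = 26. HB_5(26) = 5^2 + 1. Bump = 37. G_2 = 36.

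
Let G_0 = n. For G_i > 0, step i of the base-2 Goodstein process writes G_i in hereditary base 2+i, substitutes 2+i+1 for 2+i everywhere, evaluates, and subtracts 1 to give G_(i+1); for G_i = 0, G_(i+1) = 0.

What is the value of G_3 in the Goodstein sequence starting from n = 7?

3127

(0) 7|_2 = 2^2 + 2 + 1 ↦ 3^3 + 3 + 1|_3 = 31 ⇒ 30
(1) 30|_3 = 3^3 + 3 ↦ 4^4 + 4|_4 = 260 ⇒ 259
(2) 259|_4 = 4^4 + 3 ↦ 5^5 + 3|_5 = 3128 ⇒ 3127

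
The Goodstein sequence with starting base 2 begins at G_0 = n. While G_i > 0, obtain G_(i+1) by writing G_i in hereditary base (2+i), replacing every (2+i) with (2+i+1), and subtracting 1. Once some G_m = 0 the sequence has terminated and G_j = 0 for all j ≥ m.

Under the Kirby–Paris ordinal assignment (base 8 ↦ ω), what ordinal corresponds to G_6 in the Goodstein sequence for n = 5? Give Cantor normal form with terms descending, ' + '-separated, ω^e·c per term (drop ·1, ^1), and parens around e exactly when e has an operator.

base 2: 5 = 2^2 + 1; at 3: 3^3 + 1 = 28; next = 27
base 3: 27 = 3^3; at 4: 4^4 = 256; next = 255
base 4: 255 = 3·4^3 + 3·4^2 + 3·4 + 3; at 5: 3·5^3 + 3·5^2 + 3·5 + 3 = 468; next = 467
base 5: 467 = 3·5^3 + 3·5^2 + 3·5 + 2; at 6: 3·6^3 + 3·6^2 + 3·6 + 2 = 776; next = 775
base 6: 775 = 3·6^3 + 3·6^2 + 3·6 + 1; at 7: 3·7^3 + 3·7^2 + 3·7 + 1 = 1198; next = 1197
base 7: 1197 = 3·7^3 + 3·7^2 + 3·7; at 8: 3·8^3 + 3·8^2 + 3·8 = 1752; next = 1751

ω^3·3 + ω^2·3 + ω·2 + 7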